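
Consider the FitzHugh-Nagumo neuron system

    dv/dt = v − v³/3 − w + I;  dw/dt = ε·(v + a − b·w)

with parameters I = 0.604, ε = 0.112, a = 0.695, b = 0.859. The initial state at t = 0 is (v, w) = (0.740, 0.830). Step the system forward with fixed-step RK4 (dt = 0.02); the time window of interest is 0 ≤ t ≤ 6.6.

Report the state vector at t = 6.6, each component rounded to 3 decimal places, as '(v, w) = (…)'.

t=0.000: state=(0.740, 0.830)
step 1 (dt=0.02): k1=(0.379, 0.081), k2=(0.380, 0.081), k3=(0.380, 0.081), k4=(0.381, 0.082); state += dt/6·(k1+2k2+2k3+k4)
t=0.020: state=(0.748, 0.832)
t=0.040: state=(0.755, 0.833)
t=0.060: state=(0.763, 0.835)
continuing one RK4 step at a time; state shown every 25 steps (Δt=0.5):
t=0.500: state=(0.936, 0.875)
t=1.000: state=(1.119, 0.928)
t=1.500: state=(1.255, 0.988)
t=2.000: state=(1.332, 1.050)
t=2.500: state=(1.358, 1.113)
t=3.000: state=(1.351, 1.173)
t=3.500: state=(1.322, 1.229)
t=4.000: state=(1.280, 1.280)
t=4.500: state=(1.228, 1.327)
t=5.000: state=(1.168, 1.368)
t=5.500: state=(1.101, 1.404)
t=6.000: state=(1.024, 1.434)
t=6.500: state=(0.936, 1.458)
t=6.600: state=(0.916, 1.462)

(v, w) = (0.916, 1.462)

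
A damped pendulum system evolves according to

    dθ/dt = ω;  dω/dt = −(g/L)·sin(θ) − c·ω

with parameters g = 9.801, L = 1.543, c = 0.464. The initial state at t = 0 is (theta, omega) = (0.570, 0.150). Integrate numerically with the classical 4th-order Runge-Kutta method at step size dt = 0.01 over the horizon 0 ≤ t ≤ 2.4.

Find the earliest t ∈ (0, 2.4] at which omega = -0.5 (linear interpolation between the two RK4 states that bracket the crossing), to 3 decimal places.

t = 0.197

t=0.000: state=(0.570, 0.150)
step 1 (dt=0.01): k1=(0.150, -3.497), k2=(0.133, -3.493), k3=(0.133, -3.493), k4=(0.115, -3.488); state += dt/6·(k1+2k2+2k3+k4)
t=0.010: state=(0.571, 0.115)
t=0.020: state=(0.572, 0.080)
t=0.030: state=(0.573, 0.046)
continuing one RK4 step at a time; state shown every 10 steps (Δt=0.1):
t=0.100: state=(0.568, -0.193)
t=0.190: state=(0.537, -0.480)
next step: t=0.200: state=(0.532, -0.510) — omega has crossed -0.5
linear interpolation between t=0.190 (-0.47956) and t=0.200 (-0.50964) → t≈0.197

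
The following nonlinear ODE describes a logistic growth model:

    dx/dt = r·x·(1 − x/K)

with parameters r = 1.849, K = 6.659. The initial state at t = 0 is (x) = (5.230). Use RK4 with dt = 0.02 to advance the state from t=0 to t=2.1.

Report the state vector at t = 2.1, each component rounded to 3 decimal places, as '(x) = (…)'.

t=0.000: state=(5.230)
step 1 (dt=0.02): k1=(2.075), k2=(2.053), k3=(2.053), k4=(2.031); state += dt/6·(k1+2k2+2k3+k4)
t=0.020: state=(5.271)
t=0.040: state=(5.311)
t=0.060: state=(5.351)
continuing one RK4 step at a time; state shown every 5 steps (Δt=0.1):
t=0.100: state=(5.427)
t=0.200: state=(5.602)
t=0.300: state=(5.756)
t=0.400: state=(5.891)
t=0.500: state=(6.008)
t=0.600: state=(6.109)
t=0.700: state=(6.195)
t=0.800: state=(6.269)
t=0.900: state=(6.331)
t=1.000: state=(6.384)
t=1.100: state=(6.429)
t=1.200: state=(6.467)
t=1.300: state=(6.499)
t=1.400: state=(6.525)
t=1.500: state=(6.547)
t=1.600: state=(6.566)
t=1.700: state=(6.581)
t=1.800: state=(6.594)
t=1.900: state=(6.605)
t=2.000: state=(6.614)
t=2.100: state=(6.622)

(x) = (6.622)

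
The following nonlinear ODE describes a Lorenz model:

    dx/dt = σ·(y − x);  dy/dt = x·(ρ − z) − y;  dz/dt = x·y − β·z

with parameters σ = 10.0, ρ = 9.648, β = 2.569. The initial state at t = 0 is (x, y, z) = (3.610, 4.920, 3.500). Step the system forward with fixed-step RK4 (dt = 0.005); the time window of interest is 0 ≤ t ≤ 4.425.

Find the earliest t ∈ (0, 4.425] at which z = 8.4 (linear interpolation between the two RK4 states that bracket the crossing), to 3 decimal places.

t=0.000: state=(3.610, 4.920, 3.500)
step 1 (dt=0.005): k1=(13.100, 17.274, 8.770), k2=(13.204, 17.353, 9.032), k3=(13.204, 17.352, 9.032), k4=(13.307, 17.427, 9.297); state += dt/6·(k1+2k2+2k3+k4)
t=0.005: state=(3.676, 5.007, 3.545)
t=0.010: state=(3.743, 5.094, 3.593)
t=0.015: state=(3.811, 5.182, 3.644)
continuing one RK4 step at a time; state shown every 40 steps (Δt=0.2):
t=0.200: state=(6.627, 7.920, 7.749)
t=0.215: state=(6.811, 7.967, 8.242)
next step: t=0.220: state=(6.867, 7.973, 8.408) — z has crossed 8.4
linear interpolation between t=0.215 (8.24229) and t=0.220 (8.40791) → t≈0.220

t = 0.220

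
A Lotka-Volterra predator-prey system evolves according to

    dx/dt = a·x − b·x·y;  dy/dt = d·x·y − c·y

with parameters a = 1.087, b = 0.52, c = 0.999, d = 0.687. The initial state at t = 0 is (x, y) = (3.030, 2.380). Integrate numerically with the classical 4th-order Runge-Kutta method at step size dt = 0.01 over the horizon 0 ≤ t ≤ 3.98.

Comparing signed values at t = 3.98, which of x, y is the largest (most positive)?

largest component: y

t=0.000: state=(3.030, 2.380)
step 1 (dt=0.01): k1=(-0.456, 2.577), k2=(-0.476, 2.587), k3=(-0.476, 2.587), k4=(-0.496, 2.597); state += dt/6·(k1+2k2+2k3+k4)
t=0.010: state=(3.025, 2.406)
t=0.020: state=(3.020, 2.432)
t=0.030: state=(3.015, 2.458)
continuing one RK4 step at a time; state shown every 20 steps (Δt=0.2):
t=0.200: state=(2.859, 2.926)
t=0.400: state=(2.546, 3.478)
t=0.600: state=(2.149, 3.935)
t=0.800: state=(1.746, 4.209)
t=1.000: state=(1.393, 4.273)
t=1.200: state=(1.116, 4.154)
t=1.400: state=(0.911, 3.907)
t=1.600: state=(0.767, 3.588)
t=1.800: state=(0.668, 3.241)
t=2.000: state=(0.603, 2.895)
t=2.200: state=(0.565, 2.568)
t=2.400: state=(0.546, 2.270)
t=2.600: state=(0.543, 2.003)
t=2.800: state=(0.555, 1.768)
t=3.000: state=(0.580, 1.565)
t=3.200: state=(0.619, 1.392)
t=3.400: state=(0.671, 1.245)
t=3.600: state=(0.737, 1.123)
t=3.800: state=(0.819, 1.023)
t=3.980: state=(0.909, 0.951)
compare at T: x=0.909, y=0.951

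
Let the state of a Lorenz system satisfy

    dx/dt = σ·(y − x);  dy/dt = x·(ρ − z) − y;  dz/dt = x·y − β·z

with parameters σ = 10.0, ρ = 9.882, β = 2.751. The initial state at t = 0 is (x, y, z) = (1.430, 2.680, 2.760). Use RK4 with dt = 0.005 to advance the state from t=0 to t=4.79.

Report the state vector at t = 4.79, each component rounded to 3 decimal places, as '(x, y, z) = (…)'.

t=0.000: state=(1.430, 2.680, 2.760)
step 1 (dt=0.005): k1=(12.500, 7.504, -3.760), k2=(12.375, 7.722, -3.623), k3=(12.384, 7.719, -3.624), k4=(12.267, 7.934, -3.487); state += dt/6·(k1+2k2+2k3+k4)
t=0.005: state=(1.492, 2.719, 2.742)
t=0.010: state=(1.553, 2.759, 2.725)
t=0.015: state=(1.613, 2.802, 2.710)
continuing one RK4 step at a time; state shown every 40 steps (Δt=0.2):
t=0.200: state=(3.999, 5.604, 3.411)
t=0.400: state=(7.387, 8.554, 8.998)
t=0.600: state=(6.332, 4.464, 12.823)
t=0.800: state=(3.221, 2.354, 9.485)
t=1.000: state=(2.713, 2.940, 6.557)
t=1.200: state=(3.846, 4.719, 5.704)
t=1.400: state=(5.841, 6.747, 7.834)
t=1.600: state=(6.333, 5.796, 10.914)
t=1.800: state=(4.616, 3.795, 10.161)
t=2.000: state=(3.738, 3.687, 8.083)
t=2.200: state=(4.236, 4.726, 7.199)
t=2.400: state=(5.360, 5.870, 8.201)
t=2.600: state=(5.752, 5.573, 9.859)
t=2.800: state=(4.940, 4.466, 9.769)
t=3.000: state=(4.326, 4.230, 8.604)
t=3.200: state=(4.532, 4.796, 7.995)
t=3.400: state=(5.149, 5.428, 8.491)
t=3.600: state=(5.388, 5.319, 9.367)
t=3.800: state=(4.994, 4.740, 9.407)
t=4.000: state=(4.628, 4.552, 8.789)
t=4.200: state=(4.710, 4.849, 8.414)
t=4.400: state=(5.043, 5.196, 8.659)
t=4.600: state=(5.184, 5.157, 9.124)
t=4.790: state=(5.003, 4.869, 9.188)

(x, y, z) = (5.003, 4.869, 9.188)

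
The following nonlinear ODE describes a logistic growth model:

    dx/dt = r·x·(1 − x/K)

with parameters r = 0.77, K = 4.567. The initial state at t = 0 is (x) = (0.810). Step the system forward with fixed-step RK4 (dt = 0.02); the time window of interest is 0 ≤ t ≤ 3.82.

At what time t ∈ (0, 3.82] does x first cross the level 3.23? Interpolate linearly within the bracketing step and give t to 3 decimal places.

t = 3.138

t=0.000: state=(0.810)
step 1 (dt=0.02): k1=(0.513), k2=(0.516), k3=(0.516), k4=(0.518); state += dt/6·(k1+2k2+2k3+k4)
t=0.020: state=(0.820)
t=0.040: state=(0.831)
t=0.060: state=(0.841)
continuing one RK4 step at a time; state shown every 10 steps (Δt=0.2):
t=0.200: state=(0.918)
t=0.400: state=(1.036)
t=0.600: state=(1.164)
t=0.800: state=(1.303)
t=1.000: state=(1.451)
t=1.200: state=(1.607)
t=1.400: state=(1.771)
t=1.600: state=(1.941)
t=1.800: state=(2.114)
t=2.000: state=(2.290)
t=2.200: state=(2.465)
t=2.400: state=(2.639)
t=2.600: state=(2.808)
t=2.800: state=(2.971)
t=3.000: state=(3.127)
t=3.120: state=(3.217)
next step: t=3.140: state=(3.231) — x has crossed 3.23
linear interpolation between t=3.120 (3.21673) and t=3.140 (3.23133) → t≈3.138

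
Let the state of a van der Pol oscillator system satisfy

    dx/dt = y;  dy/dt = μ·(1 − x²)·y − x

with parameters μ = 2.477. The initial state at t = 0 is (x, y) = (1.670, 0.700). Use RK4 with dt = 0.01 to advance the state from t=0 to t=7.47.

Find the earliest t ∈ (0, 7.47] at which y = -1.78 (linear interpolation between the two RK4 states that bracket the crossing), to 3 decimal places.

t=0.000: state=(1.670, 0.700)
step 1 (dt=0.01): k1=(0.700, -4.772), k2=(0.676, -4.689), k3=(0.677, -4.690), k4=(0.653, -4.607); state += dt/6·(k1+2k2+2k3+k4)
t=0.010: state=(1.677, 0.653)
t=0.020: state=(1.683, 0.608)
t=0.030: state=(1.689, 0.564)
continuing one RK4 step at a time; state shown every 25 steps (Δt=0.25):
t=0.250: state=(1.736, -0.039)
t=0.500: state=(1.693, -0.262)
t=0.750: state=(1.616, -0.345)
t=1.000: state=(1.523, -0.400)
t=1.250: state=(1.415, -0.460)
t=1.500: state=(1.291, -0.542)
t=1.750: state=(1.141, -0.668)
t=2.000: state=(0.950, -0.885)
t=2.250: state=(0.682, -1.309)
t=2.400: state=(0.453, -1.777)
next step: t=2.410: state=(0.435, -1.817) — y has crossed -1.78
linear interpolation between t=2.400 (-1.77668) and t=2.410 (-1.81684) → t≈2.401

t = 2.401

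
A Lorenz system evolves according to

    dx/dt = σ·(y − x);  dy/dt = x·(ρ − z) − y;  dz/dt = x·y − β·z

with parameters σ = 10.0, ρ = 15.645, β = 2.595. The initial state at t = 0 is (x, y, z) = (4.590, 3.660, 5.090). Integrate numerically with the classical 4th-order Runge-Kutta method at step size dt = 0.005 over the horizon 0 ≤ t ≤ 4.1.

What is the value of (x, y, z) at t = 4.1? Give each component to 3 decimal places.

(x, y, z) = (6.121, 4.566, 16.964)

t=0.000: state=(4.590, 3.660, 5.090)
step 1 (dt=0.005): k1=(-9.300, 44.787, 3.591), k2=(-7.948, 44.389, 3.994), k3=(-7.992, 44.421, 3.999), k4=(-6.679, 44.053, 4.403); state += dt/6·(k1+2k2+2k3+k4)
t=0.005: state=(4.550, 3.882, 5.110)
t=0.010: state=(4.523, 4.101, 5.134)
t=0.015: state=(4.508, 4.317, 5.162)
continuing one RK4 step at a time; state shown every 40 steps (Δt=0.2):
t=0.200: state=(8.560, 11.770, 11.327)
t=0.400: state=(8.534, 4.732, 21.536)
t=0.600: state=(2.417, 1.046, 14.391)
t=0.800: state=(1.805, 2.226, 8.999)
t=1.000: state=(3.916, 5.750, 7.081)
t=1.200: state=(8.967, 11.299, 13.884)
t=1.400: state=(7.386, 4.077, 20.081)
t=1.600: state=(2.787, 1.914, 13.618)
t=1.800: state=(2.909, 3.720, 9.205)
t=2.000: state=(6.011, 8.273, 9.709)
t=2.200: state=(9.252, 8.882, 18.297)
t=2.400: state=(5.110, 2.940, 17.079)
t=2.600: state=(3.175, 3.251, 11.771)
t=2.800: state=(4.805, 6.311, 9.879)
t=3.000: state=(8.265, 9.481, 14.878)
t=3.200: state=(6.938, 4.895, 18.249)
t=3.400: state=(3.973, 3.414, 13.784)
t=3.600: state=(4.489, 5.451, 10.924)
t=3.800: state=(7.224, 8.615, 13.315)
t=4.000: state=(7.616, 6.410, 17.761)
t=4.100: state=(6.121, 4.566, 16.964)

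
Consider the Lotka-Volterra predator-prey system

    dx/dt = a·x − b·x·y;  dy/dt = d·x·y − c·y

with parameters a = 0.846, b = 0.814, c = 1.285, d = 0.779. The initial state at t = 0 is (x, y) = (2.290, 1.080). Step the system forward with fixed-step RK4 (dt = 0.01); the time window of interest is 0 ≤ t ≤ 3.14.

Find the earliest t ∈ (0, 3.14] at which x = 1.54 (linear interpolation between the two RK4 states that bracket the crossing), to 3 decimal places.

t=0.000: state=(2.290, 1.080)
step 1 (dt=0.01): k1=(-0.076, 0.539), k2=(-0.081, 0.540), k3=(-0.081, 0.540), k4=(-0.086, 0.541); state += dt/6·(k1+2k2+2k3+k4)
t=0.010: state=(2.289, 1.085)
t=0.020: state=(2.288, 1.091)
t=0.030: state=(2.287, 1.096)
continuing one RK4 step at a time; state shown every 20 steps (Δt=0.2):
t=0.200: state=(2.255, 1.191)
t=0.400: state=(2.180, 1.301)
t=0.600: state=(2.071, 1.402)
t=0.800: state=(1.939, 1.482)
t=1.000: state=(1.796, 1.534)
t=1.200: state=(1.654, 1.552)
t=1.370: state=(1.541, 1.541)
next step: t=1.380: state=(1.535, 1.539) — x has crossed 1.54
linear interpolation between t=1.370 (1.54140) and t=1.380 (1.53513) → t≈1.372

t = 1.372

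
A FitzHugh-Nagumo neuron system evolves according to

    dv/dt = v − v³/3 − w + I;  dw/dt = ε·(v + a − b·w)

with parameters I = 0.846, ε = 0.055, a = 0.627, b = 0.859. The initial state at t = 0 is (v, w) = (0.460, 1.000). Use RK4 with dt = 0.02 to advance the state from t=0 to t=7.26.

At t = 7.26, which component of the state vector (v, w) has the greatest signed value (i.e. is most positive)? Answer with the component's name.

largest component: v

t=0.000: state=(0.460, 1.000)
step 1 (dt=0.02): k1=(0.274, 0.013), k2=(0.276, 0.013), k3=(0.276, 0.013), k4=(0.278, 0.013); state += dt/6·(k1+2k2+2k3+k4)
t=0.020: state=(0.466, 1.000)
t=0.040: state=(0.471, 1.001)
t=0.060: state=(0.477, 1.001)
continuing one RK4 step at a time; state shown every 25 steps (Δt=0.5):
t=0.500: state=(0.623, 1.008)
t=1.000: state=(0.837, 1.022)
t=1.500: state=(1.075, 1.041)
t=2.000: state=(1.285, 1.066)
t=2.500: state=(1.426, 1.095)
t=3.000: state=(1.500, 1.126)
t=3.500: state=(1.529, 1.158)
t=4.000: state=(1.532, 1.190)
t=4.500: state=(1.522, 1.221)
t=5.000: state=(1.506, 1.250)
t=5.500: state=(1.486, 1.279)
t=6.000: state=(1.465, 1.306)
t=6.500: state=(1.443, 1.332)
t=7.000: state=(1.420, 1.357)
t=7.260: state=(1.408, 1.369)
compare at T: v=1.408, w=1.369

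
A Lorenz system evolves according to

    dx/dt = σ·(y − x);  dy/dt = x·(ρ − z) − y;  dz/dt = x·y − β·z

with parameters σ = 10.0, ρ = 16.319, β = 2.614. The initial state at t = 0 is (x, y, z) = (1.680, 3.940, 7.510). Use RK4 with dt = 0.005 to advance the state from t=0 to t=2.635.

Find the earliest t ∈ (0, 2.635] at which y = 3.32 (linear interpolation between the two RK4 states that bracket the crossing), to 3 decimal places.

t=0.000: state=(1.680, 3.940, 7.510)
step 1 (dt=0.005): k1=(22.600, 10.859, -13.012), k2=(22.306, 11.386, -12.657), k3=(22.327, 11.377, -12.660), k4=(22.052, 11.899, -12.305); state += dt/6·(k1+2k2+2k3+k4)
t=0.005: state=(1.792, 3.997, 7.447)
t=0.010: state=(1.901, 4.059, 7.387)
t=0.015: state=(2.008, 4.126, 7.331)
continuing one RK4 step at a time; state shown every 20 steps (Δt=0.1):
t=0.100: state=(3.763, 5.975, 6.995)
t=0.200: state=(6.411, 9.501, 8.906)
t=0.300: state=(9.499, 12.067, 14.820)
t=0.400: state=(10.259, 8.822, 21.226)
t=0.500: state=(7.236, 3.431, 21.003)
next step: t=0.505: state=(7.046, 3.250, 20.849) — y has crossed 3.32
linear interpolation between t=0.500 (3.43114) and t=0.505 (3.24991) → t≈0.503

t = 0.503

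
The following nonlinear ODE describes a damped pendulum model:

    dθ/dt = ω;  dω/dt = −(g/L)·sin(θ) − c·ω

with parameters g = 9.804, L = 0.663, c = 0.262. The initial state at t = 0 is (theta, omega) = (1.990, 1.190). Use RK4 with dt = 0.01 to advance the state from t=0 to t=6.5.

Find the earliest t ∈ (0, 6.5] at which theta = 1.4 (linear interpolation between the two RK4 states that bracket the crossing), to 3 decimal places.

t=0.000: state=(1.990, 1.190)
step 1 (dt=0.01): k1=(1.190, -13.819), k2=(1.121, -13.765), k3=(1.121, -13.767), k4=(1.052, -13.714); state += dt/6·(k1+2k2+2k3+k4)
t=0.010: state=(2.001, 1.052)
t=0.020: state=(2.011, 0.916)
t=0.030: state=(2.020, 0.780)
continuing one RK4 step at a time; state shown every 25 steps (Δt=0.25):
t=0.250: state=(1.871, -2.138)
t=0.390: state=(1.436, -4.067)
next step: t=0.400: state=(1.395, -4.202) — theta has crossed 1.4
linear interpolation between t=0.390 (1.43647) and t=0.400 (1.39512) → t≈0.399

t = 0.399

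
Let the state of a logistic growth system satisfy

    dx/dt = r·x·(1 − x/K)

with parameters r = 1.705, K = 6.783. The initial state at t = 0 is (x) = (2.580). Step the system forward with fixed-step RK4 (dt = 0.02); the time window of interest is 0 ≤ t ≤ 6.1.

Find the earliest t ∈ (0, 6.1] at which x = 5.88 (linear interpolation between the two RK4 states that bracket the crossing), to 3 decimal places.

t = 1.385

t=0.000: state=(2.580)
step 1 (dt=0.02): k1=(2.726), k2=(2.737), k3=(2.737), k4=(2.747); state += dt/6·(k1+2k2+2k3+k4)
t=0.020: state=(2.635)
t=0.040: state=(2.690)
t=0.060: state=(2.745)
continuing one RK4 step at a time; state shown every 10 steps (Δt=0.2):
t=0.200: state=(3.143)
t=0.400: state=(3.719)
t=0.600: state=(4.278)
t=0.800: state=(4.789)
t=1.000: state=(5.233)
t=1.200: state=(5.603)
t=1.380: state=(5.873)
next step: t=1.400: state=(5.900) — x has crossed 5.88
linear interpolation between t=1.380 (5.87317) and t=1.400 (5.89970) → t≈1.385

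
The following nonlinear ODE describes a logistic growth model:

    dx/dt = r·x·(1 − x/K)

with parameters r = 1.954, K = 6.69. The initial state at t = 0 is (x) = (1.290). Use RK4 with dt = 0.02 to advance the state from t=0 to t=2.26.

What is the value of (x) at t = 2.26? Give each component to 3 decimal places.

t=0.000: state=(1.290)
step 1 (dt=0.02): k1=(2.035), k2=(2.059), k3=(2.059), k4=(2.084); state += dt/6·(k1+2k2+2k3+k4)
t=0.020: state=(1.331)
t=0.040: state=(1.373)
t=0.060: state=(1.416)
continuing one RK4 step at a time; state shown every 5 steps (Δt=0.1):
t=0.100: state=(1.506)
t=0.200: state=(1.746)
t=0.300: state=(2.009)
t=0.400: state=(2.294)
t=0.500: state=(2.597)
t=0.600: state=(2.914)
t=0.700: state=(3.238)
t=0.800: state=(3.565)
t=0.900: state=(3.887)
t=1.000: state=(4.199)
t=1.100: state=(4.496)
t=1.200: state=(4.774)
t=1.300: state=(5.030)
t=1.400: state=(5.262)
t=1.500: state=(5.469)
t=1.600: state=(5.652)
t=1.700: state=(5.812)
t=1.800: state=(5.951)
t=1.900: state=(6.070)
t=2.000: state=(6.171)
t=2.100: state=(6.257)
t=2.200: state=(6.330)
t=2.260: state=(6.368)

(x) = (6.368)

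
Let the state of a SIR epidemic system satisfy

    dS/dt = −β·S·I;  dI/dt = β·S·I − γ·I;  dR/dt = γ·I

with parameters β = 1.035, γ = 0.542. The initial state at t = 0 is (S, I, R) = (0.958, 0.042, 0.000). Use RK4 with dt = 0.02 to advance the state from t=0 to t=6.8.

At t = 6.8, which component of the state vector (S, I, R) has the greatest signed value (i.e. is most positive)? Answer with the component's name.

t=0.000: state=(0.958, 0.042, 0.000)
step 1 (dt=0.02): k1=(-0.042, 0.019, 0.023), k2=(-0.042, 0.019, 0.023), k3=(-0.042, 0.019, 0.023), k4=(-0.042, 0.019, 0.023); state += dt/6·(k1+2k2+2k3+k4)
t=0.020: state=(0.957, 0.042, 0.000)
t=0.040: state=(0.956, 0.043, 0.001)
t=0.060: state=(0.955, 0.043, 0.001)
continuing one RK4 step at a time; state shown every 25 steps (Δt=0.5):
t=0.500: state=(0.935, 0.052, 0.013)
t=1.000: state=(0.907, 0.064, 0.028)
t=1.500: state=(0.875, 0.078, 0.048)
t=2.000: state=(0.837, 0.092, 0.071)
t=2.500: state=(0.795, 0.107, 0.098)
t=3.000: state=(0.749, 0.122, 0.129)
t=3.500: state=(0.701, 0.136, 0.164)
t=4.000: state=(0.651, 0.147, 0.202)
t=4.500: state=(0.602, 0.155, 0.243)
t=5.000: state=(0.555, 0.159, 0.286)
t=5.500: state=(0.511, 0.160, 0.329)
t=6.000: state=(0.471, 0.157, 0.372)
t=6.500: state=(0.435, 0.151, 0.414)
t=6.800: state=(0.415, 0.147, 0.438)
compare at T: S=0.415, I=0.147, R=0.438

largest component: R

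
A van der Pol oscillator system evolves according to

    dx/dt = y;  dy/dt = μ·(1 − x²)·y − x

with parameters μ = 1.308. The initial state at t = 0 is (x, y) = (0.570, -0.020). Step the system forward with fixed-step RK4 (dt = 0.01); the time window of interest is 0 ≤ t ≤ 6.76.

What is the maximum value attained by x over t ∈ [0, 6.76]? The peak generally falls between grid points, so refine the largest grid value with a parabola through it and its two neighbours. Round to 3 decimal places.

t=0.000: state=(0.570, -0.020)
step 1 (dt=0.01): k1=(-0.020, -0.588), k2=(-0.023, -0.590), k3=(-0.023, -0.590), k4=(-0.026, -0.593); state += dt/6·(k1+2k2+2k3+k4)
t=0.010: state=(0.570, -0.026)
t=0.020: state=(0.569, -0.032)
t=0.030: state=(0.569, -0.038)
continuing one RK4 step at a time; state shown every 25 steps (Δt=0.25):
t=0.250: state=(0.545, -0.182)
t=0.500: state=(0.476, -0.378)
t=0.750: state=(0.353, -0.616)
t=1.000: state=(0.163, -0.913)
t=1.250: state=(-0.110, -1.276)
t=1.500: state=(-0.475, -1.637)
t=1.750: state=(-0.908, -1.751)
t=2.000: state=(-1.306, -1.348)
t=2.250: state=(-1.556, -0.642)
t=2.500: state=(-1.640, -0.070)
t=2.750: state=(-1.610, 0.275)
t=3.000: state=(-1.513, 0.484)
t=3.250: state=(-1.372, 0.645)
t=3.500: state=(-1.190, 0.813)
t=3.750: state=(-0.961, 1.035)
t=4.000: state=(-0.663, 1.370)
t=4.250: state=(-0.260, 1.896)
t=4.500: state=(0.302, 2.609)
t=4.750: state=(1.016, 2.935)
t=5.000: state=(1.650, 1.926)
t=5.250: state=(1.952, 0.579)
t=5.500: state=(1.999, -0.098)
t=5.750: state=(1.937, -0.358)
t=6.000: state=(1.831, -0.477)
t=6.250: state=(1.702, -0.559)
t=6.500: state=(1.552, -0.643)
t=6.750: state=(1.378, -0.749)
t=6.760: state=(1.371, -0.754)
largest grid value and its neighbours: x(5.440)=2.00176, x(5.450)=2.00178, x(5.460)=2.00160
parabola through these three points peaks at t≈5.446 with x≈2.00180

max x = 2.002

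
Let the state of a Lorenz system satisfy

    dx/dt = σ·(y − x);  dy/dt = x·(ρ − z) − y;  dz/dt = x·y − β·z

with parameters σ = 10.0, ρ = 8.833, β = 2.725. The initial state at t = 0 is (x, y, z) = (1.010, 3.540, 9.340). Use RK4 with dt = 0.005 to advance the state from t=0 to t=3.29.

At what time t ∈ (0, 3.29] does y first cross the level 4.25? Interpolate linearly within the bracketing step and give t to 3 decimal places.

t = 0.362

t=0.000: state=(1.010, 3.540, 9.340)
step 1 (dt=0.005): k1=(25.300, -4.052, -21.876), k2=(24.566, -4.015, -21.514), k3=(24.585, -4.016, -21.523), k4=(23.870, -3.972, -21.170); state += dt/6·(k1+2k2+2k3+k4)
t=0.005: state=(1.133, 3.520, 9.232)
t=0.010: state=(1.249, 3.500, 9.128)
t=0.015: state=(1.358, 3.481, 9.027)
continuing one RK4 step at a time; state shown every 40 steps (Δt=0.2):
t=0.200: state=(3.039, 3.443, 6.672)
t=0.360: state=(3.727, 4.237, 6.003)
next step: t=0.365: state=(3.753, 4.268, 6.001) — y has crossed 4.25
linear interpolation between t=0.360 (4.23658) and t=0.365 (4.26826) → t≈0.362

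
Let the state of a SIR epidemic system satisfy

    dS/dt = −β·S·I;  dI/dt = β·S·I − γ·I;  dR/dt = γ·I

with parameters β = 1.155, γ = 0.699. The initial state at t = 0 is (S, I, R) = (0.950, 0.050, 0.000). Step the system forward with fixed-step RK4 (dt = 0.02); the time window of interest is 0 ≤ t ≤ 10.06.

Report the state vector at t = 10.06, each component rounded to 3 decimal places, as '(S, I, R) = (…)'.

(S, I, R) = (0.341, 0.039, 0.620)

t=0.000: state=(0.950, 0.050, 0.000)
step 1 (dt=0.02): k1=(-0.055, 0.020, 0.035), k2=(-0.055, 0.020, 0.035), k3=(-0.055, 0.020, 0.035), k4=(-0.055, 0.020, 0.035); state += dt/6·(k1+2k2+2k3+k4)
t=0.020: state=(0.949, 0.050, 0.001)
t=0.040: state=(0.948, 0.051, 0.001)
t=0.060: state=(0.947, 0.051, 0.002)
continuing one RK4 step at a time; state shown every 25 steps (Δt=0.5):
t=0.500: state=(0.920, 0.061, 0.019)
t=1.000: state=(0.886, 0.072, 0.042)
t=1.500: state=(0.847, 0.084, 0.070)
t=2.000: state=(0.804, 0.095, 0.101)
t=2.500: state=(0.759, 0.105, 0.136)
t=3.000: state=(0.713, 0.113, 0.174)
t=3.500: state=(0.666, 0.119, 0.215)
t=4.000: state=(0.621, 0.122, 0.257)
t=4.500: state=(0.579, 0.121, 0.299)
t=5.000: state=(0.540, 0.118, 0.341)
t=5.500: state=(0.506, 0.113, 0.382)
t=6.000: state=(0.475, 0.105, 0.420)
t=6.500: state=(0.448, 0.097, 0.455)
t=7.000: state=(0.424, 0.088, 0.488)
t=7.500: state=(0.404, 0.079, 0.517)
t=8.000: state=(0.387, 0.070, 0.543)
t=8.500: state=(0.373, 0.061, 0.566)
t=9.000: state=(0.361, 0.053, 0.586)
t=9.500: state=(0.351, 0.046, 0.603)
t=10.000: state=(0.342, 0.040, 0.618)
t=10.060: state=(0.341, 0.039, 0.620)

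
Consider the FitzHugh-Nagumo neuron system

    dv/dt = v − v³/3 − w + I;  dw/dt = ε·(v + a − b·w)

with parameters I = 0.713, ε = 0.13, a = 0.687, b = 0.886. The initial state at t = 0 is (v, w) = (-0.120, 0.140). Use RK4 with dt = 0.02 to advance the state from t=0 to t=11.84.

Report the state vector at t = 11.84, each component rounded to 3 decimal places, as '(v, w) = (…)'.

t=0.000: state=(-0.120, 0.140)
step 1 (dt=0.02): k1=(0.454, 0.058), k2=(0.457, 0.058), k3=(0.458, 0.058), k4=(0.461, 0.059); state += dt/6·(k1+2k2+2k3+k4)
t=0.020: state=(-0.111, 0.141)
t=0.040: state=(-0.102, 0.142)
t=0.060: state=(-0.092, 0.144)
continuing one RK4 step at a time; state shown every 25 steps (Δt=0.5):
t=0.500: state=(0.164, 0.176)
t=1.000: state=(0.590, 0.233)
t=1.500: state=(1.123, 0.318)
t=2.000: state=(1.547, 0.429)
t=2.500: state=(1.728, 0.553)
t=3.000: state=(1.758, 0.676)
t=3.500: state=(1.732, 0.792)
t=4.000: state=(1.687, 0.899)
t=4.500: state=(1.635, 0.997)
t=5.000: state=(1.581, 1.086)
t=5.500: state=(1.526, 1.167)
t=6.000: state=(1.469, 1.239)
t=6.500: state=(1.411, 1.304)
t=7.000: state=(1.352, 1.362)
t=7.500: state=(1.290, 1.413)
t=8.000: state=(1.226, 1.457)
t=8.500: state=(1.158, 1.494)
t=9.000: state=(1.085, 1.524)
t=9.500: state=(1.005, 1.548)
t=10.000: state=(0.915, 1.566)
t=10.500: state=(0.810, 1.576)
t=11.000: state=(0.681, 1.579)
t=11.500: state=(0.513, 1.572)
t=11.840: state=(0.363, 1.560)

(v, w) = (0.363, 1.560)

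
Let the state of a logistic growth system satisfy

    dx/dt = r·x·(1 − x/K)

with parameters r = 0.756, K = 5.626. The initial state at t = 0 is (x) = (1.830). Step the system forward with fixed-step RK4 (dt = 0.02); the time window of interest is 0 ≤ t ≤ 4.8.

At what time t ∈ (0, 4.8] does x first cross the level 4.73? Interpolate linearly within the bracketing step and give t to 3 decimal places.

t=0.000: state=(1.830)
step 1 (dt=0.02): k1=(0.933), k2=(0.936), k3=(0.936), k4=(0.938); state += dt/6·(k1+2k2+2k3+k4)
t=0.020: state=(1.849)
t=0.040: state=(1.868)
t=0.060: state=(1.886)
continuing one RK4 step at a time; state shown every 10 steps (Δt=0.2):
t=0.200: state=(2.021)
t=0.400: state=(2.221)
t=0.600: state=(2.427)
t=0.800: state=(2.638)
t=1.000: state=(2.850)
t=1.200: state=(3.062)
t=1.400: state=(3.271)
t=1.600: state=(3.475)
t=1.800: state=(3.672)
t=2.000: state=(3.861)
t=2.200: state=(4.038)
t=2.400: state=(4.205)
t=2.600: state=(4.359)
t=2.800: state=(4.502)
t=3.000: state=(4.631)
t=3.160: state=(4.727)
next step: t=3.180: state=(4.738) — x has crossed 4.73
linear interpolation between t=3.160 (4.72667) and t=3.180 (4.73804) → t≈3.166

t = 3.166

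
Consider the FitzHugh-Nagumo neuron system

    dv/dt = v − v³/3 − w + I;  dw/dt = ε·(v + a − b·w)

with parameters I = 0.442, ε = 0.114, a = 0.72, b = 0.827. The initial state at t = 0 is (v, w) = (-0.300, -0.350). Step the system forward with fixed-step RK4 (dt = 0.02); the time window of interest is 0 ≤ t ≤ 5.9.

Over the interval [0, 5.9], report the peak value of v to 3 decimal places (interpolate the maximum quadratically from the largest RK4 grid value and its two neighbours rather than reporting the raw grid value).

max v = 1.831

t=0.000: state=(-0.300, -0.350)
step 1 (dt=0.02): k1=(0.501, 0.081), k2=(0.505, 0.081), k3=(0.505, 0.081), k4=(0.509, 0.082); state += dt/6·(k1+2k2+2k3+k4)
t=0.020: state=(-0.290, -0.348)
t=0.040: state=(-0.280, -0.347)
t=0.060: state=(-0.269, -0.345)
continuing one RK4 step at a time; state shown every 10 steps (Δt=0.2):
t=0.200: state=(-0.192, -0.333)
t=0.400: state=(-0.064, -0.313)
t=0.600: state=(0.086, -0.291)
t=0.800: state=(0.264, -0.265)
t=1.000: state=(0.473, -0.236)
t=1.200: state=(0.708, -0.202)
t=1.400: state=(0.961, -0.163)
t=1.600: state=(1.208, -0.119)
t=1.800: state=(1.425, -0.071)
t=2.000: state=(1.593, -0.019)
t=2.200: state=(1.709, 0.035)
t=2.400: state=(1.778, 0.090)
t=2.600: state=(1.815, 0.145)
t=2.800: state=(1.829, 0.200)
t=3.000: state=(1.830, 0.254)
t=3.200: state=(1.821, 0.307)
t=3.400: state=(1.808, 0.358)
t=3.600: state=(1.791, 0.408)
t=3.800: state=(1.772, 0.457)
t=4.000: state=(1.752, 0.505)
t=4.200: state=(1.731, 0.551)
t=4.400: state=(1.709, 0.596)
t=4.600: state=(1.687, 0.639)
t=4.800: state=(1.665, 0.681)
t=5.000: state=(1.642, 0.722)
t=5.200: state=(1.619, 0.762)
t=5.400: state=(1.596, 0.800)
t=5.600: state=(1.572, 0.837)
t=5.800: state=(1.548, 0.873)
t=5.900: state=(1.536, 0.891)
largest grid value and its neighbours: v(2.880)=1.83066, v(2.900)=1.83073, v(2.920)=1.83068
parabola through these three points peaks at t≈2.902 with v≈1.83073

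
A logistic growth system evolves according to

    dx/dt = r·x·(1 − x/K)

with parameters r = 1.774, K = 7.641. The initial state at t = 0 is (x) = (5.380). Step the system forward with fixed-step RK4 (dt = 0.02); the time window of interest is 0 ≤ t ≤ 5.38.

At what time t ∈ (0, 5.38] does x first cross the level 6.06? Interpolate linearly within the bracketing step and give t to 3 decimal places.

t = 0.269

t=0.000: state=(5.380)
step 1 (dt=0.02): k1=(2.824), k2=(2.804), k3=(2.804), k4=(2.783); state += dt/6·(k1+2k2+2k3+k4)
t=0.020: state=(5.436)
t=0.040: state=(5.491)
t=0.060: state=(5.546)
continuing one RK4 step at a time; state shown every 10 steps (Δt=0.2):
t=0.200: state=(5.902)
t=0.260: state=(6.040)
next step: t=0.280: state=(6.085) — x has crossed 6.06
linear interpolation between t=0.260 (6.04044) and t=0.280 (6.08487) → t≈0.269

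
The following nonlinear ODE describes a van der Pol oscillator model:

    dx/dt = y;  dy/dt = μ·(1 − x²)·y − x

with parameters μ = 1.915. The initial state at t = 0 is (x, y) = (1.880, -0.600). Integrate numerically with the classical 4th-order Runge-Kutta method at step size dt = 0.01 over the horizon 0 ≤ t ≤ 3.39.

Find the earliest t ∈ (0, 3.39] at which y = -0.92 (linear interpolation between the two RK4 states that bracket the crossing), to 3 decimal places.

t=0.000: state=(1.880, -0.600)
step 1 (dt=0.01): k1=(-0.600, 1.032), k2=(-0.595, 0.997), k3=(-0.595, 0.998), k4=(-0.590, 0.964); state += dt/6·(k1+2k2+2k3+k4)
t=0.010: state=(1.874, -0.590)
t=0.020: state=(1.868, -0.581)
t=0.030: state=(1.862, -0.572)
continuing one RK4 step at a time; state shown every 20 steps (Δt=0.2):
t=0.200: state=(1.774, -0.489)
t=0.400: state=(1.678, -0.473)
t=0.600: state=(1.582, -0.493)
t=0.800: state=(1.480, -0.536)
t=1.000: state=(1.367, -0.598)
t=1.200: state=(1.239, -0.688)
t=1.400: state=(1.089, -0.819)
t=1.510: state=(0.993, -0.918)
next step: t=1.520: state=(0.984, -0.928) — y has crossed -0.92
linear interpolation between t=1.510 (-0.91814) and t=1.520 (-0.92842) → t≈1.512

t = 1.512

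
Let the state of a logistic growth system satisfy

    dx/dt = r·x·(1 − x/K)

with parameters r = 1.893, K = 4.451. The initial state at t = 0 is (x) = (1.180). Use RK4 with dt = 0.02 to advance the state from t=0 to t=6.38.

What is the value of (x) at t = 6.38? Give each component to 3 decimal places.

t=0.000: state=(1.180)
step 1 (dt=0.02): k1=(1.642), k2=(1.656), k3=(1.656), k4=(1.671); state += dt/6·(k1+2k2+2k3+k4)
t=0.020: state=(1.213)
t=0.040: state=(1.247)
t=0.060: state=(1.281)
continuing one RK4 step at a time; state shown every 25 steps (Δt=0.5):
t=0.500: state=(2.144)
t=1.000: state=(3.140)
t=1.500: state=(3.830)
t=2.000: state=(4.188)
t=2.500: state=(4.345)
t=3.000: state=(4.409)
t=3.500: state=(4.435)
t=4.000: state=(4.445)
t=4.500: state=(4.449)
t=5.000: state=(4.450)
t=5.500: state=(4.451)
t=6.000: state=(4.451)
t=6.380: state=(4.451)

(x) = (4.451)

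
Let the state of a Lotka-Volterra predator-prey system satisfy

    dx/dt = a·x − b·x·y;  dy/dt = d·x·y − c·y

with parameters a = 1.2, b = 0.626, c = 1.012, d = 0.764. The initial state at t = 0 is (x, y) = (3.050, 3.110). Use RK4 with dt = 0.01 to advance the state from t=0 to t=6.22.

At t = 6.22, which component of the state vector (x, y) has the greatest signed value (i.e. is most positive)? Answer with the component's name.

t=0.000: state=(3.050, 3.110)
step 1 (dt=0.01): k1=(-2.278, 4.100), k2=(-2.308, 4.099), k3=(-2.308, 4.099), k4=(-2.338, 4.098); state += dt/6·(k1+2k2+2k3+k4)
t=0.010: state=(3.027, 3.151)
t=0.020: state=(3.003, 3.192)
t=0.030: state=(2.979, 3.233)
continuing one RK4 step at a time; state shown every 25 steps (Δt=0.25):
t=0.250: state=(2.343, 4.056)
t=0.500: state=(1.597, 4.579)
t=0.750: state=(1.048, 4.560)
t=1.000: state=(0.712, 4.177)
t=1.250: state=(0.521, 3.642)
t=1.500: state=(0.415, 3.089)
t=1.750: state=(0.360, 2.581)
t=2.000: state=(0.336, 2.141)
t=2.250: state=(0.334, 1.772)
t=2.500: state=(0.350, 1.468)
t=2.750: state=(0.384, 1.223)
t=3.000: state=(0.434, 1.026)
t=3.250: state=(0.506, 0.871)
t=3.500: state=(0.602, 0.752)
t=3.750: state=(0.727, 0.662)
t=4.000: state=(0.890, 0.600)
t=4.250: state=(1.097, 0.563)
t=4.500: state=(1.357, 0.552)
t=4.750: state=(1.679, 0.572)
t=5.000: state=(2.064, 0.634)
t=5.250: state=(2.500, 0.761)
t=5.500: state=(2.947, 0.994)
t=5.750: state=(3.306, 1.407)
t=6.000: state=(3.409, 2.086)
t=6.220: state=(3.153, 2.912)
compare at T: x=3.153, y=2.912

largest component: x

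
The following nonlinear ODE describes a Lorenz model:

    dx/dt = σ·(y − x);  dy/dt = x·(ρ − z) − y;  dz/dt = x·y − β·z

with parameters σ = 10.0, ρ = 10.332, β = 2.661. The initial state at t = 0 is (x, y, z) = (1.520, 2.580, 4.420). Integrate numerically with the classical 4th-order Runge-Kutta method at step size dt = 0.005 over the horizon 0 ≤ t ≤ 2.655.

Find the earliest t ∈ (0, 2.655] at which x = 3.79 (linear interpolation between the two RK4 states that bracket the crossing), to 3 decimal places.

t = 0.207

t=0.000: state=(1.520, 2.580, 4.420)
step 1 (dt=0.005): k1=(10.600, 6.406, -7.840), k2=(10.495, 6.577, -7.695), k3=(10.502, 6.575, -7.696), k4=(10.404, 6.744, -7.550); state += dt/6·(k1+2k2+2k3+k4)
t=0.005: state=(1.572, 2.613, 4.382)
t=0.010: state=(1.624, 2.647, 4.344)
t=0.015: state=(1.675, 2.684, 4.309)
continuing one RK4 step at a time; state shown every 20 steps (Δt=0.1):
t=0.100: state=(2.510, 3.535, 3.936)
t=0.200: state=(3.691, 5.055, 4.195)
t=0.205: state=(3.759, 5.143, 4.234)
next step: t=0.210: state=(3.829, 5.233, 4.276) — x has crossed 3.79
linear interpolation between t=0.205 (3.75926) and t=0.210 (3.82896) → t≈0.207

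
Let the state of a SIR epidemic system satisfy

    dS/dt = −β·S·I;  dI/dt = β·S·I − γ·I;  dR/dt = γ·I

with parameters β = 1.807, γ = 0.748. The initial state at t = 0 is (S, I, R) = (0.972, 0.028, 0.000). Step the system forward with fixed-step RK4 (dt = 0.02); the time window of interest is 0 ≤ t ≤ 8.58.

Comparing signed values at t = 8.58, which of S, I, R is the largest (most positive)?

largest component: R

t=0.000: state=(0.972, 0.028, 0.000)
step 1 (dt=0.02): k1=(-0.049, 0.028, 0.021), k2=(-0.050, 0.028, 0.021), k3=(-0.050, 0.028, 0.021), k4=(-0.050, 0.029, 0.021); state += dt/6·(k1+2k2+2k3+k4)
t=0.020: state=(0.971, 0.029, 0.000)
t=0.040: state=(0.970, 0.029, 0.001)
t=0.060: state=(0.969, 0.030, 0.001)
continuing one RK4 step at a time; state shown every 25 steps (Δt=0.5):
t=0.500: state=(0.941, 0.046, 0.014)
t=1.000: state=(0.893, 0.072, 0.035)
t=1.500: state=(0.823, 0.108, 0.069)
t=2.000: state=(0.733, 0.150, 0.117)
t=2.500: state=(0.628, 0.191, 0.181)
t=3.000: state=(0.521, 0.221, 0.259)
t=3.500: state=(0.423, 0.233, 0.344)
t=4.000: state=(0.344, 0.226, 0.430)
t=4.500: state=(0.283, 0.206, 0.511)
t=5.000: state=(0.237, 0.179, 0.583)
t=5.500: state=(0.205, 0.150, 0.645)
t=6.000: state=(0.181, 0.123, 0.696)
t=6.500: state=(0.164, 0.099, 0.737)
t=7.000: state=(0.151, 0.078, 0.771)
t=7.500: state=(0.142, 0.062, 0.797)
t=8.000: state=(0.135, 0.048, 0.817)
t=8.500: state=(0.130, 0.037, 0.833)
t=8.580: state=(0.129, 0.036, 0.835)
compare at T: S=0.129, I=0.036, R=0.835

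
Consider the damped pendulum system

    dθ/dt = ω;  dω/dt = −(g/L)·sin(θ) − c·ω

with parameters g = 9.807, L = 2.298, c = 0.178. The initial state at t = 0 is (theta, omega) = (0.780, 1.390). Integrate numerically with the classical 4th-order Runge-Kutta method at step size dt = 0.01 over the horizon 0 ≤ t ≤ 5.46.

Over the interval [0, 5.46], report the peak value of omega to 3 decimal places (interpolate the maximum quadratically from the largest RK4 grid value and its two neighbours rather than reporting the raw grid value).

max omega = 1.687

t=0.000: state=(0.780, 1.390)
step 1 (dt=0.01): k1=(1.390, -3.249), k2=(1.374, -3.267), k3=(1.374, -3.267), k4=(1.357, -3.284); state += dt/6·(k1+2k2+2k3+k4)
t=0.010: state=(0.794, 1.357)
t=0.020: state=(0.807, 1.324)
t=0.030: state=(0.820, 1.291)
continuing one RK4 step at a time; state shown every 20 steps (Δt=0.2):
t=0.200: state=(0.989, 0.687)
t=0.400: state=(1.052, -0.057)
t=0.600: state=(0.969, -0.770)
t=0.800: state=(0.751, -1.382)
t=1.000: state=(0.428, -1.802)
t=1.200: state=(0.049, -1.937)
t=1.400: state=(-0.325, -1.752)
t=1.600: state=(-0.634, -1.299)
t=1.800: state=(-0.834, -0.686)
t=2.000: state=(-0.904, -0.016)
t=2.200: state=(-0.842, 0.633)
t=2.400: state=(-0.657, 1.187)
t=2.600: state=(-0.379, 1.563)
t=2.800: state=(-0.049, 1.686)
t=3.000: state=(0.277, 1.530)
t=3.200: state=(0.547, 1.136)
t=3.400: state=(0.721, 0.594)
t=3.600: state=(0.780, -0.005)
t=3.800: state=(0.721, -0.583)
t=4.000: state=(0.554, -1.066)
t=4.200: state=(0.306, -1.380)
t=4.400: state=(0.017, -1.467)
t=4.600: state=(-0.265, -1.309)
t=4.800: state=(-0.493, -0.949)
t=5.000: state=(-0.636, -0.461)
t=5.200: state=(-0.675, 0.072)
t=5.400: state=(-0.609, 0.577)
t=5.460: state=(-0.570, 0.712)
largest grid value and its neighbours: omega(2.780)=1.68682, omega(2.790)=1.68699, omega(2.800)=1.68645
parabola through these three points peaks at t≈2.787 with omega≈1.68702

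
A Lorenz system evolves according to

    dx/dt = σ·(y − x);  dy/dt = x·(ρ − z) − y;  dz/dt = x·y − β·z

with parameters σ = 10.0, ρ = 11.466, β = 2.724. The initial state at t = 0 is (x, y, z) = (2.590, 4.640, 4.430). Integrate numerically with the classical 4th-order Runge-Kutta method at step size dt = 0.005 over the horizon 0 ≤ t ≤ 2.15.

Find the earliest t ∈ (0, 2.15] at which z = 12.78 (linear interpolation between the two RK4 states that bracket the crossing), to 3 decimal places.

t=0.000: state=(2.590, 4.640, 4.430)
step 1 (dt=0.005): k1=(20.500, 13.583, -0.050), k2=(20.327, 13.910, 0.278), k3=(20.340, 13.904, 0.276), k4=(20.178, 14.226, 0.606); state += dt/6·(k1+2k2+2k3+k4)
t=0.005: state=(2.692, 4.710, 4.431)
t=0.010: state=(2.792, 4.782, 4.436)
t=0.015: state=(2.891, 4.858, 4.444)
continuing one RK4 step at a time; state shown every 20 steps (Δt=0.1):
t=0.100: state=(4.527, 6.503, 5.150)
t=0.200: state=(6.576, 8.591, 7.695)
t=0.300: state=(8.134, 8.961, 11.779)
t=0.325: state=(8.276, 8.575, 12.747)
next step: t=0.330: state=(8.288, 8.476, 12.925) — z has crossed 12.78
linear interpolation between t=0.325 (12.74689) and t=0.330 (12.92514) → t≈0.326

t = 0.326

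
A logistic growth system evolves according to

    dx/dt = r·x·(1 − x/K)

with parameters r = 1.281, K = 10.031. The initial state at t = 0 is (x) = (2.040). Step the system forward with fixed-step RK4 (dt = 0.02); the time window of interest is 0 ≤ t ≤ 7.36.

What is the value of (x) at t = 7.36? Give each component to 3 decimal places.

(x) = (10.028)

t=0.000: state=(2.040)
step 1 (dt=0.02): k1=(2.082), k2=(2.098), k3=(2.098), k4=(2.113); state += dt/6·(k1+2k2+2k3+k4)
t=0.020: state=(2.082)
t=0.040: state=(2.125)
t=0.060: state=(2.168)
continuing one RK4 step at a time; state shown every 25 steps (Δt=0.5):
t=0.500: state=(3.273)
t=1.000: state=(4.804)
t=1.500: state=(6.375)
t=2.000: state=(7.703)
t=2.500: state=(8.653)
t=3.000: state=(9.254)
t=3.500: state=(9.606)
t=4.000: state=(9.802)
t=4.500: state=(9.909)
t=5.000: state=(9.966)
t=5.500: state=(9.997)
t=6.000: state=(10.013)
t=6.500: state=(10.021)
t=7.000: state=(10.026)
t=7.360: state=(10.028)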